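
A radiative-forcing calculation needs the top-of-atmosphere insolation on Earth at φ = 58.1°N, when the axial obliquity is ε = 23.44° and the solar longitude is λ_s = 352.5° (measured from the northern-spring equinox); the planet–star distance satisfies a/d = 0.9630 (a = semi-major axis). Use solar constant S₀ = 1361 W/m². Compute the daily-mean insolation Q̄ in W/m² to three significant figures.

Solar declination: sin δ = sin ε · sin λ_s = sin 23.44° × sin 352.5° = -0.05192, so δ = -2.976°.
cos H₀ = −tan(+58.1°) tan(-2.976°) = 0.0835, H₀ = 1.4872 rad.
Bracket: H₀ sin φ sin δ + cos φ cos δ sin H₀ = 1.4872×0.84897×-0.05192 + 0.52844×0.99865×0.99651 = -0.065554 + 0.525885 = 0.460331.
Inverse-square distance factor (a/d)² = 0.9630² = 0.927369.
Q̄ = (S₀/π) × 0.927369 × [bracket] = (1361/π) × 0.927369 × 0.460331 = 184.9 W/m².

Q̄ ≈ 185 W/m²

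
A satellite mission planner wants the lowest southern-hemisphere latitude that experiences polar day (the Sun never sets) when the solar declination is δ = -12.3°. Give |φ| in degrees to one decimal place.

Polar day requires cos H₀ = −tan φ tan δ ≤ −1, i.e. tan φ tan δ ≥ 1.
The boundary is |tan φ| · |tan δ| = 1, so |φ| = 90° − |δ| = 90° − 12.3° = 77.7° in the southern hemisphere.

|φ| = 77.7°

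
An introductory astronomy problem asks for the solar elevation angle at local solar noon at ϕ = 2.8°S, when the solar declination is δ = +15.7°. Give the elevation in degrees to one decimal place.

71.5°

At local noon the hour angle is zero, so the zenith angle equals |ϕ − δ| = |-2.8° − (+15.700°)| = 18.500°.
Elevation = 90° − 18.500° = 71.5°.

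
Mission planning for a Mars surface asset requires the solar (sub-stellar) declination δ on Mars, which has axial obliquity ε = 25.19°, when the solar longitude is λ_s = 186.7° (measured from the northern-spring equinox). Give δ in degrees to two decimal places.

δ = -2.85°

sin δ = sin ε · sin λ_s = sin 25.19° × sin 186.7° = -0.049658.
δ = arcsin(-0.049658) = -2.85°.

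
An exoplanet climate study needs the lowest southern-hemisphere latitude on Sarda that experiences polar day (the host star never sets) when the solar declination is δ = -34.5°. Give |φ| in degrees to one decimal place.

Polar day requires cos H₀ = −tan φ tan δ ≤ −1, i.e. tan φ tan δ ≥ 1.
The boundary is |tan φ| · |tan δ| = 1, so |φ| = 90° − |δ| = 90° − 34.5° = 55.5° in the southern hemisphere.

|φ| = 55.5°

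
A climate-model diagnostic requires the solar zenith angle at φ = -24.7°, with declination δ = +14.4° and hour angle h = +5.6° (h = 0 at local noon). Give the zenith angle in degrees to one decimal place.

cos θ_z = sin φ sin δ + cos φ cos δ cos h = -0.103919 + 0.875766 = 0.771847.
θ_z = arccos(0.771847) = 39.5°.

θ_z = 39.5°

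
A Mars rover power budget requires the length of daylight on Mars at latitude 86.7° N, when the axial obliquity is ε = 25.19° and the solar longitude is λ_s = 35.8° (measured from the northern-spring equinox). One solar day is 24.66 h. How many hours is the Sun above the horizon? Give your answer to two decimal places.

Solar declination: sin δ = sin ε · sin λ_s = sin 25.19° × sin 35.8° = 0.24897, so δ = +14.417°.
Sunrise equation: cos H₀ = −tan φ · tan δ = -4.4583 ≤ −1, so the Sun never sets (polar day) and H₀ = π.
Daylight = 2H₀/(2π) × 24.66 h = (3.1416/π) × 24.66 = 24.66 h.

24.66 h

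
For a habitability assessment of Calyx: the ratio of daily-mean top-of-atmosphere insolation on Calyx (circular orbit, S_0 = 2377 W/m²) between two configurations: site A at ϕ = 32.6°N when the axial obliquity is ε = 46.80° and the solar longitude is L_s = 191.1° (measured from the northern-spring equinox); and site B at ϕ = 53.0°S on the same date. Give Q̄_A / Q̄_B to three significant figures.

Q̄_A / Q̄_B ≈ 0.919

— Configuration A (ϕ=+32.6°):
Solar declination: sin δ = sin ε · sin L_s = sin 46.80° × sin 191.1° = -0.14034, so δ = -8.068°.
cos h₀ = −tan(+32.6°) tan(-8.068°) = 0.0906, h₀ = 1.4800 rad.
Bracket: h₀ sin ϕ sin δ + cos ϕ cos δ sin h₀ = 1.4800×0.53877×-0.14034 + 0.84245×0.99010×0.99588 = -0.111904 + 0.830673 = 0.718769.
Q̄ = (S_0/π) × [bracket] = (2377/π) × 0.718769 = 543.84 W/m².
— Configuration B (ϕ=-53.0°):
cos h₀ = −tan(-53.0°) tan(-8.068°) = -0.1881, h₀ = 1.7600 rad.
Bracket: h₀ sin ϕ sin δ + cos ϕ cos δ sin h₀ = 1.7600×-0.79864×-0.14034 + 0.60182×0.99010×0.98215 = 0.197263 + 0.585226 = 0.782489.
Q̄ = (S_0/π) × [bracket] = (2377/π) × 0.782489 = 592.05 W/m².
Ratio Q̄_A / Q̄_B = 543.84 / 592.05 = 0.9186.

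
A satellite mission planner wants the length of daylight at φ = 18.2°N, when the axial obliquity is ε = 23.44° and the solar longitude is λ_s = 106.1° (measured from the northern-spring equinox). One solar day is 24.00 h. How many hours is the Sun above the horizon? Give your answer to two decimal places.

Solar declination: sin δ = sin ε · sin λ_s = sin 23.44° × sin 106.1° = 0.38219, so δ = +22.469°.
cos H₀ = −tan φ · tan δ = −tan(+18.2°) × tan(+22.469°) = -0.1360, so H₀ = 1.7072 rad = 97.82°.
Daylight = 2H₀/(2π) × 24.00 h = (1.7072/π) × 24.00 = 13.04 h.

13.04 h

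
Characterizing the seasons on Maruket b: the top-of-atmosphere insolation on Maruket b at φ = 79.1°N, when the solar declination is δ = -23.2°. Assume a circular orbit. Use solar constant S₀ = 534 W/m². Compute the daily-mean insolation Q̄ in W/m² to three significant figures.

Q̄ ≈ 0.00 W/m²

cos H₀ = −tan(+79.1°) tan(-23.200°) = 2.2257 ≥ 1 ⇒ polar night, H₀ = 0 and Q̄ = 0.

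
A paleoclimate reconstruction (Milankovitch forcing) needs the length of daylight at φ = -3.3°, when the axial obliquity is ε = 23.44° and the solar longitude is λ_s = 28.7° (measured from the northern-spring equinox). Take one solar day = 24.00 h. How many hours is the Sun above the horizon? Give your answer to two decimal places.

Solar declination: sin δ = sin ε · sin λ_s = sin 23.44° × sin 28.7° = 0.19103, so δ = +11.013°.
cos H₀ = −tan φ · tan δ = −tan(-3.3°) × tan(+11.013°) = 0.0112, so H₀ = 1.5596 rad = 89.36°.
Daylight = 2H₀/(2π) × 24.00 h = (1.5596/π) × 24.00 = 11.91 h.

11.91 h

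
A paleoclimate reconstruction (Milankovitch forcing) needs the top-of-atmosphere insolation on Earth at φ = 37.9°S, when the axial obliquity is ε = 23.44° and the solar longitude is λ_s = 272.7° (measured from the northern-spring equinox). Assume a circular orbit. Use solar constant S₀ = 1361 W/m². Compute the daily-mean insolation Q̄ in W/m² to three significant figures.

Solar declination: sin δ = sin ε · sin λ_s = sin 23.44° × sin 272.7° = -0.39735, so δ = -23.412°.
cos H₀ = −tan(-37.9°) tan(-23.412°) = -0.3371, H₀ = 1.9146 rad.
Bracket: H₀ sin φ sin δ + cos φ cos δ sin H₀ = 1.9146×-0.61429×-0.39735 + 0.78908×0.91767×0.94148 = 0.467331 + 0.681740 = 1.149071.
Q̄ = (S₀/π) × [bracket] = (1361/π) × 1.149071 = 497.8 W/m².

Q̄ ≈ 498 W/m²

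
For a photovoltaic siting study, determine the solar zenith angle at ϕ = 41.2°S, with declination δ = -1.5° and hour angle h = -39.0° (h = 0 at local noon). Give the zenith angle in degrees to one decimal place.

θ_z = 53.0°

cos θ_z = sin ϕ sin δ + cos ϕ cos δ cos h = 0.017242 + 0.584536 = 0.601778.
θ_z = arccos(0.601778) = 53.0°.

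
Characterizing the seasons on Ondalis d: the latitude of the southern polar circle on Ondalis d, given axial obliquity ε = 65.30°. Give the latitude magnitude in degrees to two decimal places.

The polar circle is the lowest latitude that experiences at least one full rotation of continuous darkness at the northern-summer solstice; it lies at |φ| = 90° − ε = 90° − 65.30° = 24.70°.

24.70°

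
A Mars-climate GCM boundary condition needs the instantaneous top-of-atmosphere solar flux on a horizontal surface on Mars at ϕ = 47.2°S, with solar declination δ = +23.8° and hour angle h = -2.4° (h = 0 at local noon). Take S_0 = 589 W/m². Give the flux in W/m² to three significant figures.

cos θ_z = sin ϕ sin δ + cos ϕ cos δ cos h = -0.296093 + 0.621116 = 0.325023.
Flux = S_0 · cos θ_z = 589 × 0.325023 = 191.4 W/m².

191 W/m²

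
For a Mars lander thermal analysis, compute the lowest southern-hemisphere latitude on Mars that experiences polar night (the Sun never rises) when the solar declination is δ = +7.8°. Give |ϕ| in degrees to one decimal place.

|ϕ| = 82.2°

Polar night requires cos h₀ = −tan ϕ tan δ ≥ 1, i.e. tan ϕ tan δ ≤ −1.
The boundary is |tan ϕ| · |tan δ| = 1, so |ϕ| = 90° − |δ| = 90° − 7.8° = 82.2° in the southern hemisphere.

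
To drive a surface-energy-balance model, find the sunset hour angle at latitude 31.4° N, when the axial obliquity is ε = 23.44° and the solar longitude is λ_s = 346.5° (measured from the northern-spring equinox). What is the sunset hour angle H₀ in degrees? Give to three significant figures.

H₀ = 86.7°

Solar declination: sin δ = sin ε · sin λ_s = sin 23.44° × sin 346.5° = -0.09286, so δ = -5.328°.
cos H₀ = −tan φ · tan δ = −tan(+31.4°) × tan(-5.328°) = 0.0569, so H₀ = 1.5138 rad = 86.74°.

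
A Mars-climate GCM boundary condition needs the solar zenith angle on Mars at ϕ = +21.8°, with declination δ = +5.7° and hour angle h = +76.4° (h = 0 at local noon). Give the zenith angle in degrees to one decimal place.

cos θ_z = sin ϕ sin δ + cos ϕ cos δ cos h = 0.036884 + 0.217247 = 0.254131.
θ_z = arccos(0.254131) = 75.3°.

θ_z = 75.3°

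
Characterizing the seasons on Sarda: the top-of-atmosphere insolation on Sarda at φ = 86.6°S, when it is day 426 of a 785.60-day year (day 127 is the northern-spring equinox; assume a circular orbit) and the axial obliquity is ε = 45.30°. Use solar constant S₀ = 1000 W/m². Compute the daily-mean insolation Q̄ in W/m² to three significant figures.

Solar longitude: λ_s = 360° × (426 − 127)/785.60 = 137.016°.
sin δ = sin 45.30° × sin 137.016° = 0.48462, so δ = +28.987°.
cos H₀ = −tan(-86.6°) tan(+28.987°) = 9.3252 ≥ 1 ⇒ polar night, H₀ = 0 and Q̄ = 0.

Q̄ ≈ 0.00 W/m²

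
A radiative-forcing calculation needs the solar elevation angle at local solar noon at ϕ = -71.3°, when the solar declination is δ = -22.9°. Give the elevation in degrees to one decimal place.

41.6°

At local noon the hour angle is zero, so the zenith angle equals |ϕ − δ| = |-71.3° − (-22.900°)| = 48.400°.
Elevation = 90° − 48.400° = 41.6°.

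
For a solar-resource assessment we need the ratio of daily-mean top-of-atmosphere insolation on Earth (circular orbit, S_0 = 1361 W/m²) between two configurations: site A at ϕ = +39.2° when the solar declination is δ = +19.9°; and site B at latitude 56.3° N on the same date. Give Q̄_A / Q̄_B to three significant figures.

Q̄_A / Q̄_B ≈ 1.05

— Configuration A (ϕ=+39.2°):
cos h₀ = −tan(+39.2°) tan(+19.900°) = -0.2952, h₀ = 1.8705 rad.
Bracket: h₀ sin ϕ sin δ + cos ϕ cos δ sin h₀ = 1.8705×0.63203×0.34038 + 0.77494×0.94029×0.95542 = 0.402401 + 0.696184 = 1.098585.
Q̄ = (S_0/π) × [bracket] = (1361/π) × 1.098585 = 475.93 W/m².
— Configuration B (ϕ=+56.3°):
cos h₀ = −tan(+56.3°) tan(+19.900°) = -0.5428, h₀ = 2.1446 rad.
Bracket: h₀ sin ϕ sin δ + cos ϕ cos δ sin h₀ = 2.1446×0.83195×0.34038 + 0.55484×0.94029×0.83987 = 0.607306 + 0.438169 = 1.045475.
Q̄ = (S_0/π) × [bracket] = (1361/π) × 1.045475 = 452.92 W/m².
Ratio Q̄_A / Q̄_B = 475.93 / 452.92 = 1.051.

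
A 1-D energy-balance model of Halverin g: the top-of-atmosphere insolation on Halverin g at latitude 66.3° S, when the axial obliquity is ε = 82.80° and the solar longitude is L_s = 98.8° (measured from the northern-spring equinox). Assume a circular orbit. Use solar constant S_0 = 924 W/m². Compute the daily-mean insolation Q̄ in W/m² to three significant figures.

Q̄ ≈ 0.00 W/m²

Solar declination: sin δ = sin ε · sin L_s = sin 82.80° × sin 98.8° = 0.98044, so δ = +78.648°.
cos h₀ = −tan(-66.3°) tan(+78.648°) = 11.3468 ≥ 1 ⇒ polar night, h₀ = 0 and Q̄ = 0.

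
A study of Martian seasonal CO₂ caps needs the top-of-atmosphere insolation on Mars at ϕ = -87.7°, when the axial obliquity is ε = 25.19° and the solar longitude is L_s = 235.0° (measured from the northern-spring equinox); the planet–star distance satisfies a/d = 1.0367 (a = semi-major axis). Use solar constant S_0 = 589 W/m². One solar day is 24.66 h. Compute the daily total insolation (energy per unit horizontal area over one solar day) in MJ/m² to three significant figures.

Solar declination: sin δ = sin ε · sin L_s = sin 25.19° × sin 235.0° = -0.34865, so δ = -20.405°.
cos h₀ = −tan(-87.7°) tan(-20.405°) = -9.2617 ≤ −1 ⇒ polar day, h₀ = π.
Bracket: h₀ sin ϕ sin δ + cos ϕ cos δ sin h₀ = 3.1416×-0.99919×-0.34865 + 0.04013×0.93725×0.00000 = 1.094432 + 0.000000 = 1.094432.
Inverse-square distance factor (a/d)² = 1.0367² = 1.074747.
Q̄ = (S_0/π) × 1.074747 × [bracket] = (589/π) × 1.074747 × 1.094432 = 220.53 W/m².
Daily total = Q̄ × 24.66 h × 3600 s/h = 220.53 × 24.66 × 3600 / 10⁶ = 19.58 MJ/m².

19.6 MJ/m²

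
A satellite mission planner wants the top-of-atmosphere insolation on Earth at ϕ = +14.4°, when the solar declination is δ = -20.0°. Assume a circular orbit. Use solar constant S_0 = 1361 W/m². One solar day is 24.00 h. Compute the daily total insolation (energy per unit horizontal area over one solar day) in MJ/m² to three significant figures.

29.2 MJ/m²

cos h₀ = −tan(+14.4°) tan(-20.000°) = 0.0935, h₀ = 1.4772 rad.
Bracket: h₀ sin ϕ sin δ + cos ϕ cos δ sin h₀ = 1.4772×0.24869×-0.34202 + 0.96858×0.93969×0.99562 = -0.125646 + 0.906178 = 0.780532.
Q̄ = (S_0/π) × [bracket] = (1361/π) × 0.780532 = 338.14 W/m².
Daily total = Q̄ × 24.00 h × 3600 s/h = 338.14 × 24.00 × 3600 / 10⁶ = 29.22 MJ/m².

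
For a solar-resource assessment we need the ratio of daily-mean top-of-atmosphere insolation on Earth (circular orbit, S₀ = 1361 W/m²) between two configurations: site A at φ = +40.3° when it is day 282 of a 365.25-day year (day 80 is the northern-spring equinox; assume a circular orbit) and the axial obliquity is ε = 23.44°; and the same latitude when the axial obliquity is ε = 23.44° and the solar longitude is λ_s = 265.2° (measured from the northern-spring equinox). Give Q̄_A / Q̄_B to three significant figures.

— Configuration A (φ=+40.3°):
Solar longitude: λ_s = 360° × (282 − 80)/365.25 = 199.097°.
sin δ = sin 23.44° × sin 199.097° = -0.13014, so δ = -7.478°.
cos H₀ = −tan(+40.3°) tan(-7.478°) = 0.1113, H₀ = 1.4593 rad.
Bracket: H₀ sin φ sin δ + cos φ cos δ sin H₀ = 1.4593×0.64679×-0.13014 + 0.76267×0.99150×0.99379 = -0.122834 + 0.751491 = 0.628657.
Q̄ = (S₀/π) × [bracket] = (1361/π) × 0.628657 = 272.35 W/m².
— Configuration B (φ=+40.3°):
Solar declination: sin δ = sin ε · sin λ_s = sin 23.44° × sin 265.2° = -0.39639, so δ = -23.353°.
cos H₀ = −tan(+40.3°) tan(-23.353°) = 0.3662, H₀ = 1.1959 rad.
Bracket: H₀ sin φ sin δ + cos φ cos δ sin H₀ = 1.1959×0.64679×-0.39639 + 0.76267×0.91808×0.93055 = -0.306606 + 0.651564 = 0.344958.
Q̄ = (S₀/π) × [bracket] = (1361/π) × 0.344958 = 149.44 W/m².
Ratio Q̄_A / Q̄_B = 272.35 / 149.44 = 1.822.

Q̄_A / Q̄_B ≈ 1.82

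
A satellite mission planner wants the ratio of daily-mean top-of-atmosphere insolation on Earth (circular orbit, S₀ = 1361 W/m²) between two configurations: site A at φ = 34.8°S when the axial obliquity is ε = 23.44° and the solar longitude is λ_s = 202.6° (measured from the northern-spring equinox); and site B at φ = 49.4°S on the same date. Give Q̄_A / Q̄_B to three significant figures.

— Configuration A (φ=-34.8°):
Solar declination: sin δ = sin ε · sin λ_s = sin 23.44° × sin 202.6° = -0.15287, so δ = -8.793°.
cos H₀ = −tan(-34.8°) tan(-8.793°) = -0.1075, H₀ = 1.6785 rad.
Bracket: H₀ sin φ sin δ + cos φ cos δ sin H₀ = 1.6785×-0.57071×-0.15287 + 0.82115×0.98825×0.99420 = 0.146440 + 0.806795 = 0.953235.
Q̄ = (S₀/π) × [bracket] = (1361/π) × 0.953235 = 412.96 W/m².
— Configuration B (φ=-49.4°):
cos H₀ = −tan(-49.4°) tan(-8.793°) = -0.1805, H₀ = 1.7523 rad.
Bracket: H₀ sin φ sin δ + cos φ cos δ sin H₀ = 1.7523×-0.75927×-0.15287 + 0.65077×0.98825×0.98358 = 0.203389 + 0.632563 = 0.835952.
Q̄ = (S₀/π) × [bracket] = (1361/π) × 0.835952 = 362.15 W/m².
Ratio Q̄_A / Q̄_B = 412.96 / 362.15 = 1.140.

Q̄_A / Q̄_B ≈ 1.14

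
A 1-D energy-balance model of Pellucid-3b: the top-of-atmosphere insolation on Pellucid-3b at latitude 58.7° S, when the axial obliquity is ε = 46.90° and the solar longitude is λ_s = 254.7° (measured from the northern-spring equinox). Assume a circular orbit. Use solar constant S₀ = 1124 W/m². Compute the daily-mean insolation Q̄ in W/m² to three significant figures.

Q̄ ≈ 676 W/m²

Solar declination: sin δ = sin ε · sin λ_s = sin 46.90° × sin 254.7° = -0.70428, so δ = -44.772°.
cos H₀ = −tan(-58.7°) tan(-44.772°) = -1.6317 ≤ −1 ⇒ polar day, H₀ = π.
Bracket: H₀ sin φ sin δ + cos φ cos δ sin H₀ = 3.1416×-0.85446×-0.70428 + 0.51952×0.70992×0.00000 = 1.890549 + 0.000000 = 1.890549.
Q̄ = (S₀/π) × [bracket] = (1124/π) × 1.890549 = 676.4 W/m².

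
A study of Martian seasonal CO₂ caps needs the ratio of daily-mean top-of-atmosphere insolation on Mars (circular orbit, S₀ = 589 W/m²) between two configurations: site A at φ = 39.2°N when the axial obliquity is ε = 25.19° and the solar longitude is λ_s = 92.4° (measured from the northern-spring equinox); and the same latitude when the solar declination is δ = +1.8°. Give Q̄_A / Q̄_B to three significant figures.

Q̄_A / Q̄_B ≈ 1.46

— Configuration A (φ=+39.2°):
Solar declination: sin δ = sin ε · sin λ_s = sin 25.19° × sin 92.4° = 0.42525, so δ = +25.166°.
cos H₀ = −tan(+39.2°) tan(+25.166°) = -0.3832, H₀ = 1.9641 rad.
Bracket: H₀ sin φ sin δ + cos φ cos δ sin H₀ = 1.9641×0.63203×0.42525 + 0.77494×0.90508×0.92367 = 0.527893 + 0.647846 = 1.175739.
Q̄ = (S₀/π) × [bracket] = (589/π) × 1.175739 = 220.43 W/m².
— Configuration B (φ=+39.2°):
cos H₀ = −tan(+39.2°) tan(+1.800°) = -0.0256, H₀ = 1.5964 rad.
Bracket: H₀ sin φ sin δ + cos φ cos δ sin H₀ = 1.5964×0.63203×0.03141 + 0.77494×0.99951×0.99967 = 0.031692 + 0.774305 = 0.805997.
Q̄ = (S₀/π) × [bracket] = (589/π) × 0.805997 = 151.11 W/m².
Ratio Q̄_A / Q̄_B = 220.43 / 151.11 = 1.459.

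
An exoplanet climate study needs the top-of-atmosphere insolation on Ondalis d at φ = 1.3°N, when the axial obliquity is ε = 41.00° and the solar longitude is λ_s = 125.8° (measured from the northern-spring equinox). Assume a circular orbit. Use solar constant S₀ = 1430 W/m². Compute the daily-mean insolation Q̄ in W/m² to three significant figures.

Q̄ ≈ 394 W/m²

Solar declination: sin δ = sin ε · sin λ_s = sin 41.00° × sin 125.8° = 0.53211, so δ = +32.148°.
cos H₀ = −tan(+1.3°) tan(+32.148°) = -0.0143, H₀ = 1.5851 rad.
Bracket: H₀ sin φ sin δ + cos φ cos δ sin H₀ = 1.5851×0.02269×0.53211 + 0.99974×0.84668×0.99990 = 0.019138 + 0.846375 = 0.865513.
Q̄ = (S₀/π) × [bracket] = (1430/π) × 0.865513 = 394.0 W/m².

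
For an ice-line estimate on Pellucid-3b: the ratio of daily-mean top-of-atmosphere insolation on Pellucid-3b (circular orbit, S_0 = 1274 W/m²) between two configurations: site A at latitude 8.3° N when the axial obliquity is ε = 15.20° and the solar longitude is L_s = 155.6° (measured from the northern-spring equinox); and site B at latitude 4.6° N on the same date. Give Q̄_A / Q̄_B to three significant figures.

Q̄_A / Q̄_B ≈ 1.00

— Configuration A (ϕ=+8.3°):
Solar declination: sin δ = sin ε · sin L_s = sin 15.20° × sin 155.6° = 0.10831, so δ = +6.218°.
cos h₀ = −tan(+8.3°) tan(+6.218°) = -0.0159, h₀ = 1.5867 rad.
Bracket: h₀ sin ϕ sin δ + cos ϕ cos δ sin h₀ = 1.5867×0.14436×0.10831 + 0.98953×0.99412×0.99987 = 0.024809 + 0.983584 = 1.008393.
Q̄ = (S_0/π) × [bracket] = (1274/π) × 1.008393 = 408.93 W/m².
— Configuration B (ϕ=+4.6°):
cos h₀ = −tan(+4.6°) tan(+6.218°) = -0.0088, h₀ = 1.5796 rad.
Bracket: h₀ sin ϕ sin δ + cos ϕ cos δ sin h₀ = 1.5796×0.08020×0.10831 + 0.99678×0.99412×0.99996 = 0.013721 + 0.990879 = 1.004600.
Q̄ = (S_0/π) × [bracket] = (1274/π) × 1.004600 = 407.39 W/m².
Ratio Q̄_A / Q̄_B = 408.93 / 407.39 = 1.004.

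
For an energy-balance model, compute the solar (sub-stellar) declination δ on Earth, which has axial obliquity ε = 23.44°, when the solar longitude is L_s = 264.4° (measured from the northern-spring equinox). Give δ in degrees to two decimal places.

δ = -23.32°

sin δ = sin ε · sin L_s = sin 23.44° × sin 264.4° = -0.395890.
δ = arcsin(-0.395890) = -23.32°.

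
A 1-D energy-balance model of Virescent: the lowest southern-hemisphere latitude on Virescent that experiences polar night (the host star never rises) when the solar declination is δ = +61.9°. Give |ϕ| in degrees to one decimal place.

|ϕ| = 28.1°

Polar night requires cos h₀ = −tan ϕ tan δ ≥ 1, i.e. tan ϕ tan δ ≤ −1.
The boundary is |tan ϕ| · |tan δ| = 1, so |ϕ| = 90° − |δ| = 90° − 61.9° = 28.1° in the southern hemisphere.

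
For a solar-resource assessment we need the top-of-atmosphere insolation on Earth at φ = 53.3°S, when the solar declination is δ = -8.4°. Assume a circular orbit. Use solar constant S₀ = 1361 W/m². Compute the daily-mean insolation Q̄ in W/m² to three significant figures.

cos H₀ = −tan(-53.3°) tan(-8.400°) = -0.1981, H₀ = 1.7702 rad.
Bracket: H₀ sin φ sin δ + cos φ cos δ sin H₀ = 1.7702×-0.80178×-0.14608 + 0.59763×0.98927×0.98018 = 0.207333 + 0.579500 = 0.786833.
Q̄ = (S₀/π) × [bracket] = (1361/π) × 0.786833 = 340.9 W/m².

Q̄ ≈ 341 W/m²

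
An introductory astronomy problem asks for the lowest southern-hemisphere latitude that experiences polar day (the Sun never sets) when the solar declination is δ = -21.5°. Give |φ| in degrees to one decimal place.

|φ| = 68.5°

Polar day requires cos H₀ = −tan φ tan δ ≤ −1, i.e. tan φ tan δ ≥ 1.
The boundary is |tan φ| · |tan δ| = 1, so |φ| = 90° − |δ| = 90° − 21.5° = 68.5° in the southern hemisphere.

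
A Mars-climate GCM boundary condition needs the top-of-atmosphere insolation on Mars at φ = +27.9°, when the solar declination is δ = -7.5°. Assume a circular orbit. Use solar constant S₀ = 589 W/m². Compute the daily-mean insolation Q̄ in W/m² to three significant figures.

Q̄ ≈ 147 W/m²

cos H₀ = −tan(+27.9°) tan(-7.500°) = 0.0697, H₀ = 1.5010 rad.
Bracket: H₀ sin φ sin δ + cos φ cos δ sin H₀ = 1.5010×0.46793×-0.13053 + 0.88377×0.99144×0.99757 = -0.091679 + 0.874076 = 0.782397.
Q̄ = (S₀/π) × [bracket] = (589/π) × 0.782397 = 146.7 W/m².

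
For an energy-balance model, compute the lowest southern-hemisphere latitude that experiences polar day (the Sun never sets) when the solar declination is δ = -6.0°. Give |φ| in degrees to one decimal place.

Polar day requires cos H₀ = −tan φ tan δ ≤ −1, i.e. tan φ tan δ ≥ 1.
The boundary is |tan φ| · |tan δ| = 1, so |φ| = 90° − |δ| = 90° − 6.0° = 84.0° in the southern hemisphere.

|φ| = 84.0°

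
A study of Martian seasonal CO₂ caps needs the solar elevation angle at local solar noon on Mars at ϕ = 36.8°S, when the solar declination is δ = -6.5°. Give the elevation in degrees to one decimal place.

At local noon the hour angle is zero, so the zenith angle equals |ϕ − δ| = |-36.8° − (-6.500°)| = 30.300°.
Elevation = 90° − 30.300° = 59.7°.

59.7°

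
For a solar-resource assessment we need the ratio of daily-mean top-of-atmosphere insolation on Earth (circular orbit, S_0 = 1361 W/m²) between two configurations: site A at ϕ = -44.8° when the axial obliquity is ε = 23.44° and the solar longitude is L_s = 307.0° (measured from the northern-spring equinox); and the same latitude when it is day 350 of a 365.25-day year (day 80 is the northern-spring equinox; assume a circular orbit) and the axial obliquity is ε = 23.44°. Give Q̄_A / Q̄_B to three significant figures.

Q̄_A / Q̄_B ≈ 0.922

— Configuration A (ϕ=-44.8°):
Solar declination: sin δ = sin ε · sin L_s = sin 23.44° × sin 307.0° = -0.31769, so δ = -18.523°.
cos h₀ = −tan(-44.8°) tan(-18.523°) = -0.3327, h₀ = 1.9100 rad.
Bracket: h₀ sin ϕ sin δ + cos ϕ cos δ sin h₀ = 1.9100×-0.70463×-0.31769 + 0.70957×0.94820×0.94303 = 0.427561 + 0.634484 = 1.062045.
Q̄ = (S_0/π) × [bracket] = (1361/π) × 1.062045 = 460.10 W/m².
— Configuration B (ϕ=-44.8°):
Solar longitude: L_s = 360° × (350 − 80)/365.25 = 266.119°.
sin δ = sin 23.44° × sin 266.119° = -0.39688, so δ = -23.383°.
cos h₀ = −tan(-44.8°) tan(-23.383°) = -0.4294, h₀ = 2.0146 rad.
Bracket: h₀ sin ϕ sin δ + cos ϕ cos δ sin h₀ = 2.0146×-0.70463×-0.39688 + 0.70957×0.91787×0.90312 = 0.563390 + 0.588196 = 1.151586.
Q̄ = (S_0/π) × [bracket] = (1361/π) × 1.151586 = 498.89 W/m².
Ratio Q̄_A / Q̄_B = 460.10 / 498.89 = 0.9222.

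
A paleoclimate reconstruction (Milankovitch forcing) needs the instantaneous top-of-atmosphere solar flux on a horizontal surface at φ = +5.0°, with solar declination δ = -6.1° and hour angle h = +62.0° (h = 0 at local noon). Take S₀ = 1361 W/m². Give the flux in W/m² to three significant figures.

620 W/m²

cos θ_z = sin φ sin δ + cos φ cos δ cos h = -0.009262 + 0.465037 = 0.455775.
Flux = S₀ · cos θ_z = 1361 × 0.455775 = 620.3 W/m².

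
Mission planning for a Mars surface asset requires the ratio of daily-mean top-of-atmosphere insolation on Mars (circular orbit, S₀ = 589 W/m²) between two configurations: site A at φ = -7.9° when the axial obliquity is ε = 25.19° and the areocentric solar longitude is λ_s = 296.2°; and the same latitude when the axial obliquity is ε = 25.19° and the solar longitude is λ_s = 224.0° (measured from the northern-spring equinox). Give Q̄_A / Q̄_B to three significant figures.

— Configuration A (φ=-7.9°):
sin δ = sin 25.19° × sin 296.2° = -0.38189, so δ = -22.451°.
cos H₀ = −tan(-7.9°) tan(-22.451°) = -0.0573, H₀ = 1.6282 rad.
Bracket: H₀ sin φ sin δ + cos φ cos δ sin H₀ = 1.6282×-0.13744×-0.38189 + 0.99051×0.92421×0.99835 = 0.085459 + 0.913929 = 0.999388.
Q̄ = (S₀/π) × [bracket] = (589/π) × 0.999388 = 187.37 W/m².
— Configuration B (φ=-7.9°):
Solar declination: sin δ = sin ε · sin λ_s = sin 25.19° × sin 224.0° = -0.29566, so δ = -17.197°.
cos H₀ = −tan(-7.9°) tan(-17.197°) = -0.0429, H₀ = 1.6138 rad.
Bracket: H₀ sin φ sin δ + cos φ cos δ sin H₀ = 1.6138×-0.13744×-0.29566 + 0.99051×0.95529×0.99908 = 0.065578 + 0.945354 = 1.010932.
Q̄ = (S₀/π) × [bracket] = (589/π) × 1.010932 = 189.53 W/m².
Ratio Q̄_A / Q̄_B = 187.37 / 189.53 = 0.9886.

Q̄_A / Q̄_B ≈ 0.989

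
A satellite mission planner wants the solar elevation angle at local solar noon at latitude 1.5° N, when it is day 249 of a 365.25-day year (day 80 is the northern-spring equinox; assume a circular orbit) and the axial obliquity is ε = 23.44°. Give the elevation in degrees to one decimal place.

86.2°

Solar longitude: λ_s = 360° × (249 − 80)/365.25 = 166.571°.
sin δ = sin 23.44° × sin 166.571° = 0.09238, so δ = +5.301°.
At local noon the hour angle is zero, so the zenith angle equals |φ − δ| = |+1.5° − (+5.301°)| = 3.801°.
Elevation = 90° − 3.801° = 86.2°.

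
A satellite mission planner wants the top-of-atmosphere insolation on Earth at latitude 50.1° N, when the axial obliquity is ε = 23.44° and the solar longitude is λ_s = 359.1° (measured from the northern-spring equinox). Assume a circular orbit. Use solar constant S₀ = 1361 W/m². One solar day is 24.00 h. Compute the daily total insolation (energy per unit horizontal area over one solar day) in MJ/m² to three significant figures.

23.7 MJ/m²

Solar declination: sin δ = sin ε · sin λ_s = sin 23.44° × sin 359.1° = -0.00625, so δ = -0.358°.
cos H₀ = −tan(+50.1°) tan(-0.358°) = 0.0075, H₀ = 1.5633 rad.
Bracket: H₀ sin φ sin δ + cos φ cos δ sin H₀ = 1.5633×0.76717×-0.00625 + 0.64145×0.99998×0.99997 = -0.007496 + 0.641418 = 0.633922.
Q̄ = (S₀/π) × [bracket] = (1361/π) × 0.633922 = 274.63 W/m².
Daily total = Q̄ × 24.00 h × 3600 s/h = 274.63 × 24.00 × 3600 / 10⁶ = 23.73 MJ/m².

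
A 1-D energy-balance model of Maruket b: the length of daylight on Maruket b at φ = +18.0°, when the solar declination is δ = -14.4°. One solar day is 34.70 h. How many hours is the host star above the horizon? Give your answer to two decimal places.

cos H₀ = −tan φ · tan δ = −tan(+18.0°) × tan(-14.400°) = 0.0834, so H₀ = 1.4873 rad = 85.21°.
Daylight = 2H₀/(2π) × 34.70 h = (1.4873/π) × 34.70 = 16.43 h.

16.43 h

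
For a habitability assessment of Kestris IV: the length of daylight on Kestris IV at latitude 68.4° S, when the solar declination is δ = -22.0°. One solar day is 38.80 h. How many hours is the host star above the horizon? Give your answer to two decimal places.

38.80 h

Sunrise equation: cos h₀ = −tan ϕ · tan δ = -1.0205 ≤ −1, so the host star never sets (polar day) and h₀ = π.
Daylight = 2h₀/(2π) × 38.80 h = (3.1416/π) × 38.80 = 38.80 h.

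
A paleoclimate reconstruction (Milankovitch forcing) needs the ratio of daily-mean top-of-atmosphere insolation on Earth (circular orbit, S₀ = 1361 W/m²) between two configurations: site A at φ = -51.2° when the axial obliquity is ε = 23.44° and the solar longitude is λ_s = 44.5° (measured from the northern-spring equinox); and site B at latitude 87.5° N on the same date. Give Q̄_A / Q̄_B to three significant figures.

Q̄_A / Q̄_B ≈ 0.343

— Configuration A (φ=-51.2°):
Solar declination: sin δ = sin ε · sin λ_s = sin 23.44° × sin 44.5° = 0.27881, so δ = +16.189°.
cos H₀ = −tan(-51.2°) tan(+16.189°) = 0.3611, H₀ = 1.2014 rad.
Bracket: H₀ sin φ sin δ + cos φ cos δ sin H₀ = 1.2014×-0.77934×0.27881 + 0.62660×0.96035×0.93253 = -0.261050 + 0.561155 = 0.300105.
Q̄ = (S₀/π) × [bracket] = (1361/π) × 0.300105 = 130.01 W/m².
— Configuration B (φ=+87.5°):
cos H₀ = −tan(+87.5°) tan(+16.189°) = -6.6496 ≤ −1 ⇒ polar day, H₀ = π.
Bracket: H₀ sin φ sin δ + cos φ cos δ sin H₀ = 3.1416×0.99905×0.27881 + 0.04362×0.96035×0.00000 = 0.875077 + 0.000000 = 0.875077.
Q̄ = (S₀/π) × [bracket] = (1361/π) × 0.875077 = 379.10 W/m².
Ratio Q̄_A / Q̄_B = 130.01 / 379.10 = 0.3429.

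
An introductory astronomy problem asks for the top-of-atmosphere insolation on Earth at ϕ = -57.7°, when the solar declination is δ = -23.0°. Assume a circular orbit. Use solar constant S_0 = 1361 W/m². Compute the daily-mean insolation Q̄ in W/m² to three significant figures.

Q̄ ≈ 488 W/m²

cos h₀ = −tan(-57.7°) tan(-23.000°) = -0.6715, h₀ = 2.3070 rad.
Bracket: h₀ sin ϕ sin δ + cos ϕ cos δ sin h₀ = 2.3070×-0.84526×-0.39073 + 0.53435×0.92050×0.74105 = 0.761929 + 0.364500 = 1.126429.
Q̄ = (S_0/π) × [bracket] = (1361/π) × 1.126429 = 488.0 W/m².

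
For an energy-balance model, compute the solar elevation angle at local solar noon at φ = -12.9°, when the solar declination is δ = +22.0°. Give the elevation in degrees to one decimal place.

55.1°

At local noon the hour angle is zero, so the zenith angle equals |φ − δ| = |-12.9° − (+22.000°)| = 34.900°.
Elevation = 90° − 34.900° = 55.1°.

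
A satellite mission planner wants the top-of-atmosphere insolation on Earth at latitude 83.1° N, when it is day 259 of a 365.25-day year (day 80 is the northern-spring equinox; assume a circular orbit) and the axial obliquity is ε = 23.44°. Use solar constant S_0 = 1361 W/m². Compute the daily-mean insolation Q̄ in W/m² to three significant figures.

Q̄ ≈ 69.9 W/m²

Solar longitude: L_s = 360° × (259 − 80)/365.25 = 176.427°.
sin δ = sin 23.44° × sin 176.427° = 0.02479, so δ = +1.420°.
cos h₀ = −tan(+83.1°) tan(+1.420°) = -0.2049, h₀ = 1.7772 rad.
Bracket: h₀ sin ϕ sin δ + cos ϕ cos δ sin h₀ = 1.7772×0.99276×0.02479 + 0.12014×0.99969×0.97878 = 0.043738 + 0.117554 = 0.161292.
Q̄ = (S_0/π) × [bracket] = (1361/π) × 0.161292 = 69.87 W/m².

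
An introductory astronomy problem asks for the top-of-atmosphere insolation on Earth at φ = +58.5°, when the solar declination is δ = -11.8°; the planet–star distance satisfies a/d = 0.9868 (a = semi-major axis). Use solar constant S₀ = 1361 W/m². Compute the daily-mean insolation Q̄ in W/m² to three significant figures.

cos H₀ = −tan(+58.5°) tan(-11.800°) = 0.3409, H₀ = 1.2229 rad.
Bracket: H₀ sin φ sin δ + cos φ cos δ sin H₀ = 1.2229×0.85264×-0.20450 + 0.52250×0.97887×0.94010 = -0.213231 + 0.480823 = 0.267592.
Inverse-square distance factor (a/d)² = 0.9868² = 0.973774.
Q̄ = (S₀/π) × 0.973774 × [bracket] = (1361/π) × 0.973774 × 0.267592 = 112.9 W/m².

Q̄ ≈ 113 W/m²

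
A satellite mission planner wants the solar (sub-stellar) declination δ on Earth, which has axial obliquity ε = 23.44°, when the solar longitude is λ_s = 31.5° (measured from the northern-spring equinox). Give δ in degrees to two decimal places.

δ = +12.00°

sin δ = sin ε · sin λ_s = sin 23.44° × sin 31.5° = 0.207844.
δ = arcsin(0.207844) = +12.00°.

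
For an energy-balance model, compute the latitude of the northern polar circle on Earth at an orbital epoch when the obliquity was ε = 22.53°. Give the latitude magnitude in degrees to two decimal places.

The polar circle is the lowest latitude that experiences at least one full rotation of continuous daylight at the northern-summer solstice; it lies at |ϕ| = 90° − ε = 90° − 22.53° = 67.47°.

67.47°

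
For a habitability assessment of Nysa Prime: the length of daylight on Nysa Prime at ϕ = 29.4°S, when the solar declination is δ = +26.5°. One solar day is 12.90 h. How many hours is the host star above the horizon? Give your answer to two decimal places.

cos h₀ = −tan ϕ · tan δ = −tan(-29.4°) × tan(+26.500°) = 0.2809, so h₀ = 1.2860 rad = 73.68°.
Daylight = 2h₀/(2π) × 12.90 h = (1.2860/π) × 12.90 = 5.28 h.

5.28 h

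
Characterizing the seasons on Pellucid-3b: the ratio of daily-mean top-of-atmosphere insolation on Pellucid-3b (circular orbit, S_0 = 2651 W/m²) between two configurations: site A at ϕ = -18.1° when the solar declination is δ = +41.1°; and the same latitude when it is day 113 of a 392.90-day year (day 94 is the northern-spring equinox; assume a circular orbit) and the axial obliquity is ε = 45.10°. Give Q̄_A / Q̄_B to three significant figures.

— Configuration A (ϕ=-18.1°):
cos h₀ = −tan(-18.1°) tan(+41.100°) = 0.2851, h₀ = 1.2817 rad.
Bracket: h₀ sin ϕ sin δ + cos ϕ cos δ sin h₀ = 1.2817×-0.31068×0.65738 + 0.95052×0.75356×0.95849 = -0.261768 + 0.686541 = 0.424773.
Q̄ = (S_0/π) × [bracket] = (2651/π) × 0.424773 = 358.44 W/m².
— Configuration B (ϕ=-18.1°):
Solar longitude: L_s = 360° × (113 − 94)/392.90 = 17.409°.
sin δ = sin 45.10° × sin 17.409° = 0.21193, so δ = +12.235°.
cos h₀ = −tan(-18.1°) tan(+12.235°) = 0.0709, h₀ = 1.4999 rad.
Bracket: h₀ sin ϕ sin δ + cos ϕ cos δ sin h₀ = 1.4999×-0.31068×0.21193 + 0.95052×0.97729×0.99748 = -0.098757 + 0.926593 = 0.827836.
Q̄ = (S_0/π) × [bracket] = (2651/π) × 0.827836 = 698.56 W/m².
Ratio Q̄_A / Q̄_B = 358.44 / 698.56 = 0.5131.

Q̄_A / Q̄_B ≈ 0.513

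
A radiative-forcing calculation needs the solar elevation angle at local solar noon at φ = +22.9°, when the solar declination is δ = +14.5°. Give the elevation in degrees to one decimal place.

81.6°

At local noon the hour angle is zero, so the zenith angle equals |φ − δ| = |+22.9° − (+14.500°)| = 8.400°.
Elevation = 90° − 8.400° = 81.6°.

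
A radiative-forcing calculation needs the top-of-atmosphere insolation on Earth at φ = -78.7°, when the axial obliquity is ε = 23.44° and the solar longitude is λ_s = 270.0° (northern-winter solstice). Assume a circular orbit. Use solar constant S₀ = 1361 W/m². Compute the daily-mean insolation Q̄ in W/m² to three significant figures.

Solar declination: sin δ = sin ε · sin λ_s = sin 23.44° × sin 270.0° = -0.39779, so δ = -23.440°.
cos H₀ = −tan(-78.7°) tan(-23.440°) = -2.1698 ≤ −1 ⇒ polar day, H₀ = π.
Bracket: H₀ sin φ sin δ + cos φ cos δ sin H₀ = 3.1416×-0.98061×-0.39779 + 0.19595×0.91748×0.00000 = 1.225465 + 0.000000 = 1.225465.
Q̄ = (S₀/π) × [bracket] = (1361/π) × 1.225465 = 530.9 W/m².

Q̄ ≈ 531 W/m²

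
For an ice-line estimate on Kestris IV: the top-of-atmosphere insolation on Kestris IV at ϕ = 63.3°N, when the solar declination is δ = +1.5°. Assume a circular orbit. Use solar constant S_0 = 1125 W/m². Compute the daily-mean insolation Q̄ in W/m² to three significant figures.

cos h₀ = −tan(+63.3°) tan(+1.500°) = -0.0521, h₀ = 1.6229 rad.
Bracket: h₀ sin ϕ sin δ + cos ϕ cos δ sin h₀ = 1.6229×0.89337×0.02618 + 0.44932×0.99966×0.99864 = 0.037957 + 0.448556 = 0.486513.
Q̄ = (S_0/π) × [bracket] = (1125/π) × 0.486513 = 174.2 W/m².

Q̄ ≈ 174 W/m²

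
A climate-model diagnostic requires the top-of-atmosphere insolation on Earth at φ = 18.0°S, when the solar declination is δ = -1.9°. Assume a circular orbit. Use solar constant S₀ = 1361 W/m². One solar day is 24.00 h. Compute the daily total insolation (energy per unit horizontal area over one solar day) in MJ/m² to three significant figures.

36.2 MJ/m²

cos H₀ = −tan(-18.0°) tan(-1.900°) = -0.0108, H₀ = 1.5816 rad.
Bracket: H₀ sin φ sin δ + cos φ cos δ sin H₀ = 1.5816×-0.30902×-0.03316 + 0.95106×0.99945×0.99994 = 0.016207 + 0.950480 = 0.966687.
Q̄ = (S₀/π) × [bracket] = (1361/π) × 0.966687 = 418.79 W/m².
Daily total = Q̄ × 24.00 h × 3600 s/h = 418.79 × 24.00 × 3600 / 10⁶ = 36.18 MJ/m².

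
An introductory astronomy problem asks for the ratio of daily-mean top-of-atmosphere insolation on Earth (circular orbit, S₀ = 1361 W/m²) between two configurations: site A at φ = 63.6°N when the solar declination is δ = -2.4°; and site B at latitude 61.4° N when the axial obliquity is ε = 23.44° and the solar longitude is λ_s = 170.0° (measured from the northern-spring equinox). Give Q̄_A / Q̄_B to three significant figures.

Q̄_A / Q̄_B ≈ 0.671

— Configuration A (φ=+63.6°):
cos H₀ = −tan(+63.6°) tan(-2.400°) = 0.0844, H₀ = 1.4863 rad.
Bracket: H₀ sin φ sin δ + cos φ cos δ sin H₀ = 1.4863×0.89571×-0.04188 + 0.44464×0.99912×0.99643 = -0.055755 + 0.442663 = 0.386908.
Q̄ = (S₀/π) × [bracket] = (1361/π) × 0.386908 = 167.62 W/m².
— Configuration B (φ=+61.4°):
Solar declination: sin δ = sin ε · sin λ_s = sin 23.44° × sin 170.0° = 0.06908, so δ = +3.961°.
cos H₀ = −tan(+61.4°) tan(+3.961°) = -0.1270, H₀ = 1.6981 rad.
Bracket: H₀ sin φ sin δ + cos φ cos δ sin H₀ = 1.6981×0.87798×0.06908 + 0.47869×0.99761×0.99190 = 0.102991 + 0.473678 = 0.576669.
Q̄ = (S₀/π) × [bracket] = (1361/π) × 0.576669 = 249.82 W/m².
Ratio Q̄_A / Q̄_B = 167.62 / 249.82 = 0.6710.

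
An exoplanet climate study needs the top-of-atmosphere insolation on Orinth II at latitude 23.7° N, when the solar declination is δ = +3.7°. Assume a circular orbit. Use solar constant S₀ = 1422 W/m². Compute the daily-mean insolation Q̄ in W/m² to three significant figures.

cos H₀ = −tan(+23.7°) tan(+3.700°) = -0.0284, H₀ = 1.5992 rad.
Bracket: H₀ sin φ sin δ + cos φ cos δ sin H₀ = 1.5992×0.40195×0.06453 + 0.91566×0.99792×0.99960 = 0.041480 + 0.913390 = 0.954870.
Q̄ = (S₀/π) × [bracket] = (1422/π) × 0.954870 = 432.2 W/m².

Q̄ ≈ 432 W/m²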